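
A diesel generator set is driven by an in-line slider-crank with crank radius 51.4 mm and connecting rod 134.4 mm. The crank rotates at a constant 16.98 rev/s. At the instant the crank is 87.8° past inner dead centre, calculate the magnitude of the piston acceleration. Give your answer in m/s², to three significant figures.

ω = 2π·17 = 106.7 rad/s
x(θ) = r cosθ + √(L² − r² sin²θ); with ω constant, a = ω²·d²x/dθ².
d²x/dθ² = −r cosθ − r²(cos2θ)/√u − r⁴ sin²2θ/(4u^{3/2}),  u = L² − r² sin²θ = 0.0154253 m².
Substituting r = 0.0514 m, L = 0.1344 m, θ = 87.8°: d²x/dθ² = +0.019231 m.
a = ω²·d²x/dθ² = (106.7)²·(+0.019231) = +218.89 m/s²;  |a| = 218.89 m/s².

219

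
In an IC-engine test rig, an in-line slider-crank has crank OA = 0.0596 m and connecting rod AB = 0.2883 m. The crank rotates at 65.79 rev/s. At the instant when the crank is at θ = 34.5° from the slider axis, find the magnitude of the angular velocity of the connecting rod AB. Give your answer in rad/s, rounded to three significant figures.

ω = 413.4 rad/s (converted from 65.79 rev/s).
The rod makes angle φ with the slider axis where L sinφ = r sinθ; differentiating, L cosφ·φ̇ = r ω cosθ.
L cosφ = √(L² − r² sin²θ) = 0.28632 m.
|ω_rod| = r ω |cosθ| / √(L² − r² sin²θ) = 0.0596·413.4·0.82413/0.28632 = 70.914 rad/s.

70.9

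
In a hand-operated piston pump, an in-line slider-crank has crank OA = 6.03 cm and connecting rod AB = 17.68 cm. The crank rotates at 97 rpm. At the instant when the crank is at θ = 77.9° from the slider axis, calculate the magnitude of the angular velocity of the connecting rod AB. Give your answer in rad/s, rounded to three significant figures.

0.770

ω = 10.16 rad/s (converted from 97 rpm).
The rod makes angle φ with the slider axis where L sinφ = r sinθ; differentiating, L cosφ·φ̇ = r ω cosθ.
L cosφ = √(L² − r² sin²θ) = 0.16668 m.
|ω_rod| = r ω |cosθ| / √(L² − r² sin²θ) = 0.0603·10.16·0.20962/0.16668 = 0.77031 rad/s.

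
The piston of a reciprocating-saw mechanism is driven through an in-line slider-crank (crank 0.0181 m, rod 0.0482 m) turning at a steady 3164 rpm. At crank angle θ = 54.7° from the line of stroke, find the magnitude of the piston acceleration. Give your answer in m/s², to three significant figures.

915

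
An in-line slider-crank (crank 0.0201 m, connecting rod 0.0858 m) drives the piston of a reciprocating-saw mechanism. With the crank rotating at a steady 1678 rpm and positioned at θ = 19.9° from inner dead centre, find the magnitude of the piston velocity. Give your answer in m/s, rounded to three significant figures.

1.47

ω = 2π·1678/60 = 175.7 rad/s
For an in-line slider-crank, x = r cosθ + √(L² − r² sin²θ), so v = −rω sinθ·[1 + r cosθ/√(L² − r² sin²θ)].
With r = 0.0201 m, L = 0.0858 m, θ = 19.9°: √(L² − r² sin²θ) = 0.085527 m.
v = −0.0201·175.7·0.34038·[1 + 0.0201·0.94029/0.085527] = -1.4679 m/s.
|v| = 1.4679 m/s.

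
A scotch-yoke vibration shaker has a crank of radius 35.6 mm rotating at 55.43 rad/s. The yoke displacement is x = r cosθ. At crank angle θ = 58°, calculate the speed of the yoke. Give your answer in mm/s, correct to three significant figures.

1670

ω = 55.43 rad/s
x = r cosθ ⇒ ẋ = −rω sinθ.
|v| = rω|sinθ| = 0.0356·55.43·|sin 58°| = 1.6735 m/s = 1673.5 mm/s.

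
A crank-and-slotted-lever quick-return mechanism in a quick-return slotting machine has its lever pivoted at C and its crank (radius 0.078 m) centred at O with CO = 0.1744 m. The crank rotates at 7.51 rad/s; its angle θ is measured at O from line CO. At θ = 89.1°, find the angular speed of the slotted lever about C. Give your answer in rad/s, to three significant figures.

ω = 7.51 rad/s
Crank pin A relative to C: A = (d + r cosθ, r sinθ); lever angle φ = atan2(r sinθ, d + r cosθ).
Differentiating tanφ: φ̇ = rω(d cosθ + r)/(d² + r² + 2dr cosθ).
d² + r² + 2dr cosθ = |CA|² = 0.0369267 m²;  d cosθ + r = +0.080739 m.
|ω_lever| = |0.078·7.51·+0.080739| / 0.0369267 = 1.2808 rad/s.

1.28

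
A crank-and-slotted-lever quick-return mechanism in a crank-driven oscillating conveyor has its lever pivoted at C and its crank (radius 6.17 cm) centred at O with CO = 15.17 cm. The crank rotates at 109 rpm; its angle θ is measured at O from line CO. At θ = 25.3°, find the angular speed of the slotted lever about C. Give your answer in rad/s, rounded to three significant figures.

ω = 11.41 rad/s (from 109 rpm).
Crank pin A relative to C: A = (d + r cosθ, r sinθ); lever angle φ = atan2(r sinθ, d + r cosθ).
Differentiating tanφ: φ̇ = rω(d cosθ + r)/(d² + r² + 2dr cosθ).
d² + r² + 2dr cosθ = |CA|² = 0.043744 m²;  d cosθ + r = +0.19885 m.
|ω_lever| = |0.0617·11.41·+0.19885| / 0.043744 = 3.2014 rad/s.

3.20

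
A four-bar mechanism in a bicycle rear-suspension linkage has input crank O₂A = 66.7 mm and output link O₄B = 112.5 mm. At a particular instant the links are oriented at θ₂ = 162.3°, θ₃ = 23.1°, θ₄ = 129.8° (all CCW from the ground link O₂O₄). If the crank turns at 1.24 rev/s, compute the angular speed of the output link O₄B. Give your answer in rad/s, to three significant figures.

3.15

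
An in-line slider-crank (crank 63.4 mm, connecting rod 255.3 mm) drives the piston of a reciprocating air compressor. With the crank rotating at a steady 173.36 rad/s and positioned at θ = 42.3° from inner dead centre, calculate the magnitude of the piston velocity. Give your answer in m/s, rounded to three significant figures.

ω = 173.4 rad/s
For an in-line slider-crank, x = r cosθ + √(L² − r² sin²θ), so v = −rω sinθ·[1 + r cosθ/√(L² − r² sin²θ)].
With r = 0.0634 m, L = 0.2553 m, θ = 42.3°: √(L² − r² sin²θ) = 0.25171 m.
v = −0.0634·173.4·0.67301·[1 + 0.0634·0.73963/0.25171] = -8.7752 m/s.
|v| = 8.7752 m/s.

8.78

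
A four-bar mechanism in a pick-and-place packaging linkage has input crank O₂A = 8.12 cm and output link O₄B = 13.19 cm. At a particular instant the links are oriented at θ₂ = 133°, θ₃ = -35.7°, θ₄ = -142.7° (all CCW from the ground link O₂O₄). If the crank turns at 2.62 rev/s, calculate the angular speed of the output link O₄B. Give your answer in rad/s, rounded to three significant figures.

2.08

ω₂ = 16.46 rad/s (from 2.62 rev/s).
Differentiating the loop-closure r₂e^{iθ₂}+r₃e^{iθ₃}=r₁+r₄e^{iθ₄} gives r₂ω₂e^{iθ₂}+r₃ω₃e^{iθ₃}=r₄ω₄e^{iθ₄}.
Eliminating the other unknown: ω₄ = r₂ω₂ sin(θ₂−θ₃) / [r₄ sin(θ₄−θ₃)].
Numerator sine = +0.19595; denominator sine = -0.95630.
Result = 0.0812·16.46·(+0.19595) / (0.1319·(-0.95630)) = -2.0765 rad/s; magnitude 2.0765 rad/s.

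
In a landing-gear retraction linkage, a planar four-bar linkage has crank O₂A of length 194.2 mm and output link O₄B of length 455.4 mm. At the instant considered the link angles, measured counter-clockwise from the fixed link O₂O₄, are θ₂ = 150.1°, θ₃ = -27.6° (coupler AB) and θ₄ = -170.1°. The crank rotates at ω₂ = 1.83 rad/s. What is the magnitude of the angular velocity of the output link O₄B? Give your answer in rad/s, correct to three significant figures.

ω₂ = 1.83 rad/s
Differentiating the loop-closure r₂e^{iθ₂}+r₃e^{iθ₃}=r₁+r₄e^{iθ₄} gives r₂ω₂e^{iθ₂}+r₃ω₃e^{iθ₃}=r₄ω₄e^{iθ₄}.
Eliminating the other unknown: ω₄ = r₂ω₂ sin(θ₂−θ₃) / [r₄ sin(θ₄−θ₃)].
Numerator sine = +0.04013; denominator sine = -0.60876.
Result = 0.1942·1.83·(+0.04013) / (0.4554·(-0.60876)) = -0.051446 rad/s; magnitude 0.051446 rad/s.

0.0514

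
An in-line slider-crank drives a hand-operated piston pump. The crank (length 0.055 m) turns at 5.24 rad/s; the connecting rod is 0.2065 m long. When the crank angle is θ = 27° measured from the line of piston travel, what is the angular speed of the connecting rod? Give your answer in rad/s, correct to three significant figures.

ω = 5.24 rad/s
The rod makes angle φ with the slider axis where L sinφ = r sinθ; differentiating, L cosφ·φ̇ = r ω cosθ.
L cosφ = √(L² − r² sin²θ) = 0.20498 m.
|ω_rod| = r ω |cosθ| / √(L² − r² sin²θ) = 0.055·5.24·0.89101/0.20498 = 1.2527 rad/s.

1.25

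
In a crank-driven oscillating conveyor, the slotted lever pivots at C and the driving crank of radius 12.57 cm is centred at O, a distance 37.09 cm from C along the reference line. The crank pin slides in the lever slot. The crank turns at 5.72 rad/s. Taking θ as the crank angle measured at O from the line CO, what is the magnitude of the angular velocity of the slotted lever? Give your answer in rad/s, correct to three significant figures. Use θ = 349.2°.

ω = 5.72 rad/s
Crank pin A relative to C: A = (d + r cosθ, r sinθ); lever angle φ = atan2(r sinθ, d + r cosθ).
Differentiating tanφ: φ̇ = rω(d cosθ + r)/(d² + r² + 2dr cosθ).
d² + r² + 2dr cosθ = |CA|² = 0.24496 m²;  d cosθ + r = +0.49003 m.
|ω_lever| = |0.1257·5.72·+0.49003| / 0.24496 = 1.4383 rad/s.

1.44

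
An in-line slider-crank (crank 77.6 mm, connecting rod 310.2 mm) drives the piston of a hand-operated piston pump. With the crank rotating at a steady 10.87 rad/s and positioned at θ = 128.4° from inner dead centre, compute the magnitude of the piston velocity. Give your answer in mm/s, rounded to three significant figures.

ω = 10.87 rad/s
For an in-line slider-crank, x = r cosθ + √(L² − r² sin²θ), so v = −rω sinθ·[1 + r cosθ/√(L² − r² sin²θ)].
With r = 0.0776 m, L = 0.3102 m, θ = 128.4°: √(L² − r² sin²θ) = 0.30418 m.
v = −0.0776·10.87·0.78369·[1 + 0.0776·-0.62115/0.30418] = -0.5563 m/s.
|v| = 0.5563 m/s = 556.3 mm/s.

556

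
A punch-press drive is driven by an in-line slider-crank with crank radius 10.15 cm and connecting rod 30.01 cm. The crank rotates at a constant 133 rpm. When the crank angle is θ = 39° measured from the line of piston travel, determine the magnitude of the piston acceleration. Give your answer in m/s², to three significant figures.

16.9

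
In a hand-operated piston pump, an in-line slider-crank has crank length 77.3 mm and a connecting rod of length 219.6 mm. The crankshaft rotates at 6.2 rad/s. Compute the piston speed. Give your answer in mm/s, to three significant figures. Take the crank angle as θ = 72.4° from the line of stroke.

ω = 6.2 rad/s
For an in-line slider-crank, x = r cosθ + √(L² − r² sin²θ), so v = −rω sinθ·[1 + r cosθ/√(L² − r² sin²θ)].
With r = 0.0773 m, L = 0.2196 m, θ = 72.4°: √(L² − r² sin²θ) = 0.20687 m.
v = −0.0773·6.2·0.95319·[1 + 0.0773·0.30237/0.20687] = -0.50844 m/s.
|v| = 0.50844 m/s = 508.44 mm/s.

508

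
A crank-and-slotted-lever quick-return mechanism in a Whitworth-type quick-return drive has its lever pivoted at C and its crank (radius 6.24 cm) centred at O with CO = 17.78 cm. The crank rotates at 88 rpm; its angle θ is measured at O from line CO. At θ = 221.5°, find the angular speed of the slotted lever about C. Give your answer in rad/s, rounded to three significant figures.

2.15

ω = 9.215 rad/s (from 88 rpm).
Crank pin A relative to C: A = (d + r cosθ, r sinθ); lever angle φ = atan2(r sinθ, d + r cosθ).
Differentiating tanφ: φ̇ = rω(d cosθ + r)/(d² + r² + 2dr cosθ).
d² + r² + 2dr cosθ = |CA|² = 0.0188877 m²;  d cosθ + r = -0.070764 m.
|ω_lever| = |0.0624·9.215·-0.070764| / 0.0188877 = 2.1544 rad/s.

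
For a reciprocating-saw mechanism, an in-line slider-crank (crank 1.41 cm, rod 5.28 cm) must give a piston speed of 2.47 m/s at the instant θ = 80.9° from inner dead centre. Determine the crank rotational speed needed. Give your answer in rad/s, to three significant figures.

170

For an in-line slider-crank, |v_piston| = rω|sinθ|·[1 + r cosθ/√(L² − r² sin²θ)].
With r = 0.0141 m, L = 0.0528 m, θ = 80.9°: the bracketed kinematic factor |dx/dθ| = 0.014532 m.
ω = v/|dx/dθ| = 2.47/0.014532 = 169.97 rad/s.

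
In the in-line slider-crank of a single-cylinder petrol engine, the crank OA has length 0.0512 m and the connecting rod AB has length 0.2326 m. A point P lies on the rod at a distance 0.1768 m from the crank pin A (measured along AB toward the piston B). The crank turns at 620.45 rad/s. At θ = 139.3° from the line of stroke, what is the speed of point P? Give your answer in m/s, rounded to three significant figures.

19.0

ω = 620.5 rad/s.  Crank-pin speed |V_A| = rω = 31.767 m/s, perpendicular to OA.
Rod angle: sinφ = −(r/L) sinθ ⇒ φ = -8.253°; ω_rod = −rω cosθ/√(L²−r²sin²θ) = +104.62 rad/s.
V_P = V_A + ω_rod × AP, with AP = 0.1768 m along the rod.
Components: V_Px = −rω sinθ − a·ω_rod·sinφ = -18.06 m/s;  V_Py = rω cosθ + a·ω_rod·cosφ = -5.7776 m/s.
|V_P| = √(V_Px² + V_Py²) = 18.962 m/s.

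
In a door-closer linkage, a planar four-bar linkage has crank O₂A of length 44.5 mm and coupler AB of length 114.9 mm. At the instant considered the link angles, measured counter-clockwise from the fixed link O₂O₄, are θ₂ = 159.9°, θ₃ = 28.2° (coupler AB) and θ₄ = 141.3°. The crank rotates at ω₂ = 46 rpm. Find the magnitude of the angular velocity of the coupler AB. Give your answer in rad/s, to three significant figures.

ω₂ = 4.817 rad/s (from 46 rpm).
Differentiating the loop-closure r₂e^{iθ₂}+r₃e^{iθ₃}=r₁+r₄e^{iθ₄} gives r₂ω₂e^{iθ₂}+r₃ω₃e^{iθ₃}=r₄ω₄e^{iθ₄}.
Eliminating the other unknown: ω₃ = r₂ω₂ sin(θ₄−θ₂) / [r₃ sin(θ₃−θ₄)].
Numerator sine = -0.31896; denominator sine = -0.91982.
Result = 0.0445·4.817·(-0.31896) / (0.1149·(-0.91982)) = +0.64693 rad/s; magnitude 0.64693 rad/s.

0.647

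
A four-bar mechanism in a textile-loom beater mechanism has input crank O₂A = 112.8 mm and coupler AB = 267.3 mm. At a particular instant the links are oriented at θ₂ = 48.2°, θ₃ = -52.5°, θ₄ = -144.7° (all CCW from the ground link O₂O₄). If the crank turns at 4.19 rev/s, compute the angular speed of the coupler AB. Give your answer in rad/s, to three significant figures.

2.48

ω₂ = 26.33 rad/s (from 4.19 rev/s).
Differentiating the loop-closure r₂e^{iθ₂}+r₃e^{iθ₃}=r₁+r₄e^{iθ₄} gives r₂ω₂e^{iθ₂}+r₃ω₃e^{iθ₃}=r₄ω₄e^{iθ₄}.
Eliminating the other unknown: ω₃ = r₂ω₂ sin(θ₄−θ₂) / [r₃ sin(θ₃−θ₄)].
Numerator sine = +0.22325; denominator sine = +0.99926.
Result = 0.1128·26.33·(+0.22325) / (0.2673·(+0.99926)) = +2.4821 rad/s; magnitude 2.4821 rad/s.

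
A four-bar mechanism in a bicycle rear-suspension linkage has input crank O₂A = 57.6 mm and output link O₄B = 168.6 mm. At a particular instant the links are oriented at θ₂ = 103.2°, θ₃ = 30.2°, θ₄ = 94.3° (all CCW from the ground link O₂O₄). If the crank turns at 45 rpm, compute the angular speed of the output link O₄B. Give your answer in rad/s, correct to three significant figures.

ω₂ = 4.712 rad/s (from 45 rpm).
Differentiating the loop-closure r₂e^{iθ₂}+r₃e^{iθ₃}=r₁+r₄e^{iθ₄} gives r₂ω₂e^{iθ₂}+r₃ω₃e^{iθ₃}=r₄ω₄e^{iθ₄}.
Eliminating the other unknown: ω₄ = r₂ω₂ sin(θ₂−θ₃) / [r₄ sin(θ₄−θ₃)].
Numerator sine = +0.95630; denominator sine = +0.89956.
Result = 0.0576·4.712·(+0.95630) / (0.1686·(+0.89956)) = +1.7115 rad/s; magnitude 1.7115 rad/s.

1.71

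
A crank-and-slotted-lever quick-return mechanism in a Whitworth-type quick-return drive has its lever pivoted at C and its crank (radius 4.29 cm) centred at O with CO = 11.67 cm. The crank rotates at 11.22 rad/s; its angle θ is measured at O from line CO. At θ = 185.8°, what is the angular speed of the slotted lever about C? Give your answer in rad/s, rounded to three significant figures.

6.41

ω = 11.22 rad/s
Crank pin A relative to C: A = (d + r cosθ, r sinθ); lever angle φ = atan2(r sinθ, d + r cosθ).
Differentiating tanφ: φ̇ = rω(d cosθ + r)/(d² + r² + 2dr cosθ).
d² + r² + 2dr cosθ = |CA|² = 0.0054977 m²;  d cosθ + r = -0.073203 m.
|ω_lever| = |0.0429·11.22·-0.073203| / 0.0054977 = 6.4091 rad/s.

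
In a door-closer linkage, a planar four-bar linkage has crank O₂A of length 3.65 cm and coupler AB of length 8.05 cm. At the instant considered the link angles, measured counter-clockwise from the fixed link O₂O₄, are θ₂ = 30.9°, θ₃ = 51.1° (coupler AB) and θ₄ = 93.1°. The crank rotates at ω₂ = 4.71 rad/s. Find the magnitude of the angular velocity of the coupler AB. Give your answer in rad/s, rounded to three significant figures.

ω₂ = 4.71 rad/s
Differentiating the loop-closure r₂e^{iθ₂}+r₃e^{iθ₃}=r₁+r₄e^{iθ₄} gives r₂ω₂e^{iθ₂}+r₃ω₃e^{iθ₃}=r₄ω₄e^{iθ₄}.
Eliminating the other unknown: ω₃ = r₂ω₂ sin(θ₄−θ₂) / [r₃ sin(θ₃−θ₄)].
Numerator sine = +0.88458; denominator sine = -0.66913.
Result = 0.0365·4.71·(+0.88458) / (0.0805·(-0.66913)) = -2.8232 rad/s; magnitude 2.8232 rad/s.

2.82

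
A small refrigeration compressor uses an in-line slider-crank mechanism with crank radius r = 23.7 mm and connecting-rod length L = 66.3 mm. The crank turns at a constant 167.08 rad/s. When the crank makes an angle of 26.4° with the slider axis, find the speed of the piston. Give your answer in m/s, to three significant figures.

ω = 167.1 rad/s
For an in-line slider-crank, x = r cosθ + √(L² − r² sin²θ), so v = −rω sinθ·[1 + r cosθ/√(L² − r² sin²θ)].
With r = 0.0237 m, L = 0.0663 m, θ = 26.4°: √(L² − r² sin²θ) = 0.065457 m.
v = −0.0237·167.1·0.44464·[1 + 0.0237·0.89571/0.065457] = -2.3317 m/s.
|v| = 2.3317 m/s.

2.33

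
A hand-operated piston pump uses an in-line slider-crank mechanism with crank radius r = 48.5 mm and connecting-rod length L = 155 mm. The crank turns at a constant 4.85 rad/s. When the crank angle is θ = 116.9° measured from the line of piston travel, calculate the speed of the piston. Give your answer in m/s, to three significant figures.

ω = 4.85 rad/s
For an in-line slider-crank, x = r cosθ + √(L² − r² sin²θ), so v = −rω sinθ·[1 + r cosθ/√(L² − r² sin²θ)].
With r = 0.0485 m, L = 0.155 m, θ = 116.9°: √(L² − r² sin²θ) = 0.14884 m.
v = −0.0485·4.85·0.89180·[1 + 0.0485·-0.45243/0.14884] = -0.17885 m/s.
|v| = 0.17885 m/s.

0.179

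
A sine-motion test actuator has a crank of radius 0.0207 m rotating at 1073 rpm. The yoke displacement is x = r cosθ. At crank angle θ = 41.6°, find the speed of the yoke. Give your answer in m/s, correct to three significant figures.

1.54

ω = 112.4 rad/s (from 1073 rpm).
x = r cosθ ⇒ ẋ = −rω sinθ.
|v| = rω|sinθ| = 0.0207·112.4·|sin 41.6°| = 1.5443 m/s.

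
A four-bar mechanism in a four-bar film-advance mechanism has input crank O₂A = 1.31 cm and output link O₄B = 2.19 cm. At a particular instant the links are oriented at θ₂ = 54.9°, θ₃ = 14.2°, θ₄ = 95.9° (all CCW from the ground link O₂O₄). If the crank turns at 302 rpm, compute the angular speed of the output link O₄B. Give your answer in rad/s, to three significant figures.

12.5

ω₂ = 31.63 rad/s (from 302 rpm).
Differentiating the loop-closure r₂e^{iθ₂}+r₃e^{iθ₃}=r₁+r₄e^{iθ₄} gives r₂ω₂e^{iθ₂}+r₃ω₃e^{iθ₃}=r₄ω₄e^{iθ₄}.
Eliminating the other unknown: ω₄ = r₂ω₂ sin(θ₂−θ₃) / [r₄ sin(θ₄−θ₃)].
Numerator sine = +0.65210; denominator sine = +0.98953.
Result = 0.0131·31.63·(+0.65210) / (0.0219·(+0.98953)) = +12.467 rad/s; magnitude 12.467 rad/s.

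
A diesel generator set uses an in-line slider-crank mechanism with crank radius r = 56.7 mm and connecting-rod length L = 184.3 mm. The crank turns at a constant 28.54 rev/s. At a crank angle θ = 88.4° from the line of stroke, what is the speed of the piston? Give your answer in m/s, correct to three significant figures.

10.3

ω = 2π·28.5 = 179.3 rad/s
For an in-line slider-crank, x = r cosθ + √(L² − r² sin²θ), so v = −rω sinθ·[1 + r cosθ/√(L² − r² sin²θ)].
With r = 0.0567 m, L = 0.1843 m, θ = 88.4°: √(L² − r² sin²θ) = 0.17537 m.
v = −0.0567·179.3·0.99961·[1 + 0.0567·0.02792/0.17537] = -10.255 m/s.
|v| = 10.255 m/s.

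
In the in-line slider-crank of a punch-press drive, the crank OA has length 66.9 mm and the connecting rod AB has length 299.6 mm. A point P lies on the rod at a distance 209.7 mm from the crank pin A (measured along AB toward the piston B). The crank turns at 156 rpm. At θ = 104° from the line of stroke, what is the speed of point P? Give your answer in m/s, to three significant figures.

ω = 16.34 rad/s.  Crank-pin speed |V_A| = rω = 1.0929 m/s, perpendicular to OA.
Rod angle: sinφ = −(r/L) sinθ ⇒ φ = -12.513°; ω_rod = −rω cosθ/√(L²−r²sin²θ) = +0.90397 rad/s.
V_P = V_A + ω_rod × AP, with AP = 0.2097 m along the rod.
Components: V_Px = −rω sinθ − a·ω_rod·sinφ = -1.0194 m/s;  V_Py = rω cosθ + a·ω_rod·cosφ = -0.079336 m/s.
|V_P| = √(V_Px² + V_Py²) = 1.0224 m/s.

1.02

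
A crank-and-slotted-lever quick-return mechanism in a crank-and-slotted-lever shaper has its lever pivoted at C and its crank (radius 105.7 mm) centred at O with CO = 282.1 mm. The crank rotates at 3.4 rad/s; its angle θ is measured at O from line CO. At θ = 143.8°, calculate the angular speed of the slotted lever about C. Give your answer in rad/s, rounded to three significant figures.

1.03

ω = 3.4 rad/s
Crank pin A relative to C: A = (d + r cosθ, r sinθ); lever angle φ = atan2(r sinθ, d + r cosθ).
Differentiating tanφ: φ̇ = rω(d cosθ + r)/(d² + r² + 2dr cosθ).
d² + r² + 2dr cosθ = |CA|² = 0.0426291 m²;  d cosθ + r = -0.12194 m.
|ω_lever| = |0.1057·3.4·-0.12194| / 0.0426291 = 1.028 rad/s.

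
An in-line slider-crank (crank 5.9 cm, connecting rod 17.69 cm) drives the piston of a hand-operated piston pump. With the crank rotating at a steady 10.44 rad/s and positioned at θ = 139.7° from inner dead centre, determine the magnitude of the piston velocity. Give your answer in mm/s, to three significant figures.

ω = 10.44 rad/s
For an in-line slider-crank, x = r cosθ + √(L² − r² sin²θ), so v = −rω sinθ·[1 + r cosθ/√(L² − r² sin²θ)].
With r = 0.059 m, L = 0.1769 m, θ = 139.7°: √(L² − r² sin²θ) = 0.17273 m.
v = −0.059·10.44·0.64679·[1 + 0.059·-0.76267/0.17273] = -0.29461 m/s.
|v| = 0.29461 m/s = 294.61 mm/s.

295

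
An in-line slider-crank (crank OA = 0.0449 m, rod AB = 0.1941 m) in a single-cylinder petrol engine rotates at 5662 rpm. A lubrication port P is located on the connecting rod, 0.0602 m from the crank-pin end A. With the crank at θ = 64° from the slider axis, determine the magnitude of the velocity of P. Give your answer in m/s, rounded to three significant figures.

26.0

ω = 592.9 rad/s.  Crank-pin speed |V_A| = rω = 26.622 m/s, perpendicular to OA.
Rod angle: sinφ = −(r/L) sinθ ⇒ φ = -12.000°; ω_rod = −rω cosθ/√(L²−r²sin²θ) = -61.469 rad/s.
V_P = V_A + ω_rod × AP, with AP = 0.0602 m along the rod.
Components: V_Px = −rω sinθ − a·ω_rod·sinφ = -24.697 m/s;  V_Py = rω cosθ + a·ω_rod·cosφ = +8.0509 m/s.
|V_P| = √(V_Px² + V_Py²) = 25.976 m/s.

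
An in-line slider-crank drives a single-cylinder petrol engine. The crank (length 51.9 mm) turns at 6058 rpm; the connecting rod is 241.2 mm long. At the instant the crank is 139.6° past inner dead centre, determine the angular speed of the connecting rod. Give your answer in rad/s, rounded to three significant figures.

105

ω = 634.4 rad/s (converted from 6058 rpm).
The rod makes angle φ with the slider axis where L sinφ = r sinθ; differentiating, L cosφ·φ̇ = r ω cosθ.
L cosφ = √(L² − r² sin²θ) = 0.23884 m.
|ω_rod| = r ω |cosθ| / √(L² − r² sin²θ) = 0.0519·634.4·0.76154/0.23884 = 104.98 rad/s.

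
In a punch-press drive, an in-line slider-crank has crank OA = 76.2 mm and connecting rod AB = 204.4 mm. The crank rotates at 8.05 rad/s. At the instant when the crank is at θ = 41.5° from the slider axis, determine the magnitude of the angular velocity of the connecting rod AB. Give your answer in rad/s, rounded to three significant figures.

2.32

ω = 8.05 rad/s
The rod makes angle φ with the slider axis where L sinφ = r sinθ; differentiating, L cosφ·φ̇ = r ω cosθ.
L cosφ = √(L² − r² sin²θ) = 0.19807 m.
|ω_rod| = r ω |cosθ| / √(L² − r² sin²θ) = 0.0762·8.05·0.74896/0.19807 = 2.3195 rad/s.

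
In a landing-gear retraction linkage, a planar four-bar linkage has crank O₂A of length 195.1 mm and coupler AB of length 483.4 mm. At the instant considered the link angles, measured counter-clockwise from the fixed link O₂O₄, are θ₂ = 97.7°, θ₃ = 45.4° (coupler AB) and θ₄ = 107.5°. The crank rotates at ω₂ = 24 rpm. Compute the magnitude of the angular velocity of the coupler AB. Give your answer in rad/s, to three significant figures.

0.195

ω₂ = 2.513 rad/s (from 24 rpm).
Differentiating the loop-closure r₂e^{iθ₂}+r₃e^{iθ₃}=r₁+r₄e^{iθ₄} gives r₂ω₂e^{iθ₂}+r₃ω₃e^{iθ₃}=r₄ω₄e^{iθ₄}.
Eliminating the other unknown: ω₃ = r₂ω₂ sin(θ₄−θ₂) / [r₃ sin(θ₃−θ₄)].
Numerator sine = +0.17021; denominator sine = -0.88377.
Result = 0.1951·2.513·(+0.17021) / (0.4834·(-0.88377)) = -0.19536 rad/s; magnitude 0.19536 rad/s.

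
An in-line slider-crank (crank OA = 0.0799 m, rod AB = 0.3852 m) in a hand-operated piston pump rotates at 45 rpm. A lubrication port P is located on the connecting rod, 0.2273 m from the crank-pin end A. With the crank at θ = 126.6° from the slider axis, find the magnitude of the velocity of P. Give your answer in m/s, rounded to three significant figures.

ω = 4.712 rad/s.  Crank-pin speed |V_A| = rω = 0.37652 m/s, perpendicular to OA.
Rod angle: sinφ = −(r/L) sinθ ⇒ φ = -9.586°; ω_rod = −rω cosθ/√(L²−r²sin²θ) = +0.59104 rad/s.
V_P = V_A + ω_rod × AP, with AP = 0.2273 m along the rod.
Components: V_Px = −rω sinθ − a·ω_rod·sinφ = -0.27991 m/s;  V_Py = rω cosθ + a·ω_rod·cosφ = -0.092022 m/s.
|V_P| = √(V_Px² + V_Py²) = 0.29464 m/s.

0.295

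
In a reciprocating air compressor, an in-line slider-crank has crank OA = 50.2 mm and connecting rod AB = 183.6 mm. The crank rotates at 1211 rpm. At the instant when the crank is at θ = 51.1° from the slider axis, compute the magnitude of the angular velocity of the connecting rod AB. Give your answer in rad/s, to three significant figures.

22.3

ω = 126.8 rad/s (converted from 1211 rpm).
The rod makes angle φ with the slider axis where L sinφ = r sinθ; differentiating, L cosφ·φ̇ = r ω cosθ.
L cosφ = √(L² − r² sin²θ) = 0.1794 m.
|ω_rod| = r ω |cosθ| / √(L² − r² sin²θ) = 0.0502·126.8·0.62796/0.1794 = 22.284 rad/s.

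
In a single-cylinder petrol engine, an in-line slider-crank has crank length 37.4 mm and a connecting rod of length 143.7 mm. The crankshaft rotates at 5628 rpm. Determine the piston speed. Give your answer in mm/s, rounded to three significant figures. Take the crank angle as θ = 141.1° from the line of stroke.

ω = 2π·5628/60 = 589.4 rad/s
For an in-line slider-crank, x = r cosθ + √(L² − r² sin²θ), so v = −rω sinθ·[1 + r cosθ/√(L² − r² sin²θ)].
With r = 0.0374 m, L = 0.1437 m, θ = 141.1°: √(L² − r² sin²θ) = 0.14177 m.
v = −0.0374·589.4·0.62796·[1 + 0.0374·-0.77824/0.14177] = -11 m/s.
|v| = 11 m/s = 11000 mm/s.

11000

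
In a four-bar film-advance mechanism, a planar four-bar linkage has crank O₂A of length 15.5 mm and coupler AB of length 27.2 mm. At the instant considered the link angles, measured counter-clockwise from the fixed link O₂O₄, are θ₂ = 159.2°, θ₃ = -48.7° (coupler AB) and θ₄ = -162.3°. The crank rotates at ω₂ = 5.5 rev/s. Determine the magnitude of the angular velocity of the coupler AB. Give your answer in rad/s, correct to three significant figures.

13.4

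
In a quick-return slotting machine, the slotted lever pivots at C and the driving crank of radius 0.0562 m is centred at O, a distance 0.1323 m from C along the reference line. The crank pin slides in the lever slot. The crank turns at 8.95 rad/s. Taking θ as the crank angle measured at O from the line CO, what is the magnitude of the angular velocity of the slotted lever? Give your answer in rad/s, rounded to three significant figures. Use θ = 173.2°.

ω = 8.95 rad/s
Crank pin A relative to C: A = (d + r cosθ, r sinθ); lever angle φ = atan2(r sinθ, d + r cosθ).
Differentiating tanφ: φ̇ = rω(d cosθ + r)/(d² + r² + 2dr cosθ).
d² + r² + 2dr cosθ = |CA|² = 0.00589582 m²;  d cosθ + r = -0.075169 m.
|ω_lever| = |0.0562·8.95·-0.075169| / 0.00589582 = 6.4129 rad/s.

6.41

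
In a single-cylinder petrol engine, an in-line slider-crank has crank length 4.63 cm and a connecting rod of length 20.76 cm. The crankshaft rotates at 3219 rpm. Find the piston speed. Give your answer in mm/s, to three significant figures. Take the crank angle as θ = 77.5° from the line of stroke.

ω = 2π·3219/60 = 337.1 rad/s
For an in-line slider-crank, x = r cosθ + √(L² − r² sin²θ), so v = −rω sinθ·[1 + r cosθ/√(L² − r² sin²θ)].
With r = 0.0463 m, L = 0.2076 m, θ = 77.5°: √(L² − r² sin²θ) = 0.20262 m.
v = −0.0463·337.1·0.97630·[1 + 0.0463·0.21644/0.20262] = -15.991 m/s.
|v| = 15.991 m/s = 15991 mm/s.

16000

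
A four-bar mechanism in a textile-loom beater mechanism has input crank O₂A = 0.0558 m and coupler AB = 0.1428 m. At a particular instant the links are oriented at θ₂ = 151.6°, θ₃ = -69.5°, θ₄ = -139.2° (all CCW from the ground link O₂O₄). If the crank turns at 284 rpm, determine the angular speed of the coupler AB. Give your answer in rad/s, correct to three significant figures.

ω₂ = 29.74 rad/s (from 284 rpm).
Differentiating the loop-closure r₂e^{iθ₂}+r₃e^{iθ₃}=r₁+r₄e^{iθ₄} gives r₂ω₂e^{iθ₂}+r₃ω₃e^{iθ₃}=r₄ω₄e^{iθ₄}.
Eliminating the other unknown: ω₃ = r₂ω₂ sin(θ₄−θ₂) / [r₃ sin(θ₃−θ₄)].
Numerator sine = +0.93483; denominator sine = +0.93789.
Result = 0.0558·29.74·(+0.93483) / (0.1428·(+0.93789)) = +11.583 rad/s; magnitude 11.583 rad/s.

11.6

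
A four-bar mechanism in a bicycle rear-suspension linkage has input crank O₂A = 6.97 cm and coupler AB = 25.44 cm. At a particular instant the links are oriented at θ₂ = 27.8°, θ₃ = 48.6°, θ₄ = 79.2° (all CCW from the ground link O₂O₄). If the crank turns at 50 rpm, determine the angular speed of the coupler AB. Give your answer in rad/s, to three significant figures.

2.20

ω₂ = 5.236 rad/s (from 50 rpm).
Differentiating the loop-closure r₂e^{iθ₂}+r₃e^{iθ₃}=r₁+r₄e^{iθ₄} gives r₂ω₂e^{iθ₂}+r₃ω₃e^{iθ₃}=r₄ω₄e^{iθ₄}.
Eliminating the other unknown: ω₃ = r₂ω₂ sin(θ₄−θ₂) / [r₃ sin(θ₃−θ₄)].
Numerator sine = +0.78152; denominator sine = -0.50904.
Result = 0.0697·5.236·(+0.78152) / (0.2544·(-0.50904)) = -2.2024 rad/s; magnitude 2.2024 rad/s.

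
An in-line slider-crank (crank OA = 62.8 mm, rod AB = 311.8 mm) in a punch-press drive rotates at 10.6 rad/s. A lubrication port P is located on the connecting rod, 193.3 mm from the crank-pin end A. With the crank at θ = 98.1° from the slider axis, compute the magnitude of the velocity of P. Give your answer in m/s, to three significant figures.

ω = 10.6 rad/s.  Crank-pin speed |V_A| = rω = 0.66568 m/s, perpendicular to OA.
Rod angle: sinφ = −(r/L) sinθ ⇒ φ = -11.502°; ω_rod = −rω cosθ/√(L²−r²sin²θ) = +0.30698 rad/s.
V_P = V_A + ω_rod × AP, with AP = 0.1933 m along the rod.
Components: V_Px = −rω sinθ − a·ω_rod·sinφ = -0.64721 m/s;  V_Py = rω cosθ + a·ω_rod·cosφ = -0.035647 m/s.
|V_P| = √(V_Px² + V_Py²) = 0.64819 m/s.

0.648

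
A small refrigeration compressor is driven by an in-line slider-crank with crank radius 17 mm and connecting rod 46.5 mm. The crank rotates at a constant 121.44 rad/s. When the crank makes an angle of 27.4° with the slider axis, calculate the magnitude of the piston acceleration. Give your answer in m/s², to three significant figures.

ω = 121.4 rad/s
x(θ) = r cosθ + √(L² − r² sin²θ); with ω constant, a = ω²·d²x/dθ².
d²x/dθ² = −r cosθ − r²(cos2θ)/√u − r⁴ sin²2θ/(4u^{3/2}),  u = L² − r² sin²θ = 0.00210104 m².
Substituting r = 0.017 m, L = 0.0465 m, θ = 27.4°: d²x/dθ² = -0.018872 m.
a = ω²·d²x/dθ² = (121.4)²·(-0.018872) = -278.32 m/s²;  |a| = 278.32 m/s².

278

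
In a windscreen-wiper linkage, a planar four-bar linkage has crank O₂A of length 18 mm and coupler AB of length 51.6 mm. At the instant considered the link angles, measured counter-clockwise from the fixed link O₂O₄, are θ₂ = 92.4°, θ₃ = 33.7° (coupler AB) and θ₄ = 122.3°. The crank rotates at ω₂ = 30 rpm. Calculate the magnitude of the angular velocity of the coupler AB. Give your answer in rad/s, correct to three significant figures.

0.546

ω₂ = 3.142 rad/s (from 30 rpm).
Differentiating the loop-closure r₂e^{iθ₂}+r₃e^{iθ₃}=r₁+r₄e^{iθ₄} gives r₂ω₂e^{iθ₂}+r₃ω₃e^{iθ₃}=r₄ω₄e^{iθ₄}.
Eliminating the other unknown: ω₃ = r₂ω₂ sin(θ₄−θ₂) / [r₃ sin(θ₃−θ₄)].
Numerator sine = +0.49849; denominator sine = -0.99970.
Result = 0.018·3.142·(+0.49849) / (0.0516·(-0.99970)) = -0.54646 rad/s; magnitude 0.54646 rad/s.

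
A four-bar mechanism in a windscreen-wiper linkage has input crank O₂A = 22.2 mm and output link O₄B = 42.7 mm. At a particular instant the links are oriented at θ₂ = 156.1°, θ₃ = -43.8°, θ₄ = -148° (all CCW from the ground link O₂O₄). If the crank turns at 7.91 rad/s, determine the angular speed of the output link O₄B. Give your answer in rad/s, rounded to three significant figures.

1.44

ω₂ = 7.91 rad/s
Differentiating the loop-closure r₂e^{iθ₂}+r₃e^{iθ₃}=r₁+r₄e^{iθ₄} gives r₂ω₂e^{iθ₂}+r₃ω₃e^{iθ₃}=r₄ω₄e^{iθ₄}.
Eliminating the other unknown: ω₄ = r₂ω₂ sin(θ₂−θ₃) / [r₄ sin(θ₄−θ₃)].
Numerator sine = -0.34038; denominator sine = -0.96945.
Result = 0.0222·7.91·(-0.34038) / (0.0427·(-0.96945)) = +1.4439 rad/s; magnitude 1.4439 rad/s.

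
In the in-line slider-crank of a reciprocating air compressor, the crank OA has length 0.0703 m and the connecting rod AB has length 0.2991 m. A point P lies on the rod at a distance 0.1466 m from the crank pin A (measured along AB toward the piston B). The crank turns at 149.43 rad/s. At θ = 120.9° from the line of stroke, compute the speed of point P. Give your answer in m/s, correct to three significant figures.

8.90

ω = 149.4 rad/s.  Crank-pin speed |V_A| = rω = 10.505 m/s, perpendicular to OA.
Rod angle: sinφ = −(r/L) sinθ ⇒ φ = -11.635°; ω_rod = −rω cosθ/√(L²−r²sin²θ) = +18.415 rad/s.
V_P = V_A + ω_rod × AP, with AP = 0.1466 m along the rod.
Components: V_Px = −rω sinθ − a·ω_rod·sinφ = -8.4695 m/s;  V_Py = rω cosθ + a·ω_rod·cosφ = -2.7506 m/s.
|V_P| = √(V_Px² + V_Py²) = 8.9049 m/s.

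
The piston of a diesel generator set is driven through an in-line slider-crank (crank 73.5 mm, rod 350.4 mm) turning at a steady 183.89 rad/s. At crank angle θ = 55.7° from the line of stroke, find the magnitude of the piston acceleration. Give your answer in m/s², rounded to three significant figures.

ω = 183.9 rad/s
x(θ) = r cosθ + √(L² − r² sin²θ); with ω constant, a = ω²·d²x/dθ².
d²x/dθ² = −r cosθ − r²(cos2θ)/√u − r⁴ sin²2θ/(4u^{3/2}),  u = L² − r² sin²θ = 0.119093 m².
Substituting r = 0.0735 m, L = 0.3504 m, θ = 55.7°: d²x/dθ² = -0.035861 m.
a = ω²·d²x/dθ² = (183.9)²·(-0.035861) = -1212.7 m/s²;  |a| = 1212.7 m/s².

1210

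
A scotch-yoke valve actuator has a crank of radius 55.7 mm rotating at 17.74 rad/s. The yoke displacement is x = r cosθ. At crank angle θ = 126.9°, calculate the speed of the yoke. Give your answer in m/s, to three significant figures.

0.790

ω = 17.74 rad/s
x = r cosθ ⇒ ẋ = −rω sinθ.
|v| = rω|sinθ| = 0.0557·17.74·|sin 126.9°| = 0.79018 m/s.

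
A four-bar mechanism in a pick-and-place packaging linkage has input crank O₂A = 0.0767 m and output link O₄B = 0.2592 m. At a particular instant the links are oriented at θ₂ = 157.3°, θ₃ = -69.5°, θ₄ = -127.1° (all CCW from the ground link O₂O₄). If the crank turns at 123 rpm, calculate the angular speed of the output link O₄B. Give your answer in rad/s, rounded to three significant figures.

3.29

ω₂ = 12.88 rad/s (from 123 rpm).
Differentiating the loop-closure r₂e^{iθ₂}+r₃e^{iθ₃}=r₁+r₄e^{iθ₄} gives r₂ω₂e^{iθ₂}+r₃ω₃e^{iθ₃}=r₄ω₄e^{iθ₄}.
Eliminating the other unknown: ω₄ = r₂ω₂ sin(θ₂−θ₃) / [r₄ sin(θ₄−θ₃)].
Numerator sine = -0.72897; denominator sine = -0.84433.
Result = 0.0767·12.88·(-0.72897) / (0.2592·(-0.84433)) = +3.2907 rad/s; magnitude 3.2907 rad/s.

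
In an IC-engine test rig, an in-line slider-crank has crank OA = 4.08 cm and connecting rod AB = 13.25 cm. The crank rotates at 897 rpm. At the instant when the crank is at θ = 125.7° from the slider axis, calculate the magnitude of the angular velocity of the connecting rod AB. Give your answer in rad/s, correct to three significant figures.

17.4

ω = 93.93 rad/s (converted from 897 rpm).
The rod makes angle φ with the slider axis where L sinφ = r sinθ; differentiating, L cosφ·φ̇ = r ω cosθ.
L cosφ = √(L² − r² sin²θ) = 0.12829 m.
|ω_rod| = r ω |cosθ| / √(L² − r² sin²θ) = 0.0408·93.93·0.58354/0.12829 = 17.432 rad/s.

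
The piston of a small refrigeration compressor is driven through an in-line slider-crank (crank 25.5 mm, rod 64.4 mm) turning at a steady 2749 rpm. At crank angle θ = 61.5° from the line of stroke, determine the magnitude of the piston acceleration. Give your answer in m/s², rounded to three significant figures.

550

ω = 2π·2749/60 = 287.9 rad/s
x(θ) = r cosθ + √(L² − r² sin²θ); with ω constant, a = ω²·d²x/dθ².
d²x/dθ² = −r cosθ − r²(cos2θ)/√u − r⁴ sin²2θ/(4u^{3/2}),  u = L² − r² sin²θ = 0.00364516 m².
Substituting r = 0.0255 m, L = 0.0644 m, θ = 61.5°: d²x/dθ² = -0.0066395 m.
a = ω²·d²x/dθ² = (287.9)²·(-0.0066395) = -550.23 m/s²;  |a| = 550.23 m/s².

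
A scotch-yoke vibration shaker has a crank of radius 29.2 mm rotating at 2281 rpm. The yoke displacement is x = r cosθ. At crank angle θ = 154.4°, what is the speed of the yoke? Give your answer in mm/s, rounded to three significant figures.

3010

ω = 238.9 rad/s (from 2281 rpm).
x = r cosθ ⇒ ẋ = −rω sinθ.
|v| = rω|sinθ| = 0.0292·238.9·|sin 154.4°| = 3.0137 m/s = 3013.7 mm/s.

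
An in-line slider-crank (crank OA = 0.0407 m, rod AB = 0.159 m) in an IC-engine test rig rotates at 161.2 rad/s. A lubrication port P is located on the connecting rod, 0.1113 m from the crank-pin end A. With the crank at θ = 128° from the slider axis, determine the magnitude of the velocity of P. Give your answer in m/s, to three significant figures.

ω = 161.2 rad/s.  Crank-pin speed |V_A| = rω = 6.5608 m/s, perpendicular to OA.
Rod angle: sinφ = −(r/L) sinθ ⇒ φ = -11.637°; ω_rod = −rω cosθ/√(L²−r²sin²θ) = +25.937 rad/s.
V_P = V_A + ω_rod × AP, with AP = 0.1113 m along the rod.
Components: V_Px = −rω sinθ − a·ω_rod·sinφ = -4.5877 m/s;  V_Py = rω cosθ + a·ω_rod·cosφ = -1.2118 m/s.
|V_P| = √(V_Px² + V_Py²) = 4.745 m/s.

4.75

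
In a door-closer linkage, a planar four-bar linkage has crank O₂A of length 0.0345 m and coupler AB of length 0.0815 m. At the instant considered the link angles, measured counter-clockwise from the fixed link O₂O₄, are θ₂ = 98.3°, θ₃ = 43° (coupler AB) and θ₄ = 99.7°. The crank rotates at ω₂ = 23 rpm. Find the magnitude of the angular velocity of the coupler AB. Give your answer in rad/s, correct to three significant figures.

ω₂ = 2.409 rad/s (from 23 rpm).
Differentiating the loop-closure r₂e^{iθ₂}+r₃e^{iθ₃}=r₁+r₄e^{iθ₄} gives r₂ω₂e^{iθ₂}+r₃ω₃e^{iθ₃}=r₄ω₄e^{iθ₄}.
Eliminating the other unknown: ω₃ = r₂ω₂ sin(θ₄−θ₂) / [r₃ sin(θ₃−θ₄)].
Numerator sine = +0.02443; denominator sine = -0.83581.
Result = 0.0345·2.409·(+0.02443) / (0.0815·(-0.83581)) = -0.029804 rad/s; magnitude 0.029804 rad/s.

0.0298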